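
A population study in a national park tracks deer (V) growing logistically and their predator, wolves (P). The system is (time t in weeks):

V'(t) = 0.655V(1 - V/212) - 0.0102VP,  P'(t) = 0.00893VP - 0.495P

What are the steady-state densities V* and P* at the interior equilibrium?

V* ≈ 55.4, P* ≈ 47.4

From dP/dt = 0 with P > 0: 0.00893V* = 0.495, so V* = 55.4.
Substitute into dV/dt = 0: 0.655(1 - 55.4/212) = 0.0102P*.
The bracket is 0.739, giving P* = 0.484/0.0102 = 47.4.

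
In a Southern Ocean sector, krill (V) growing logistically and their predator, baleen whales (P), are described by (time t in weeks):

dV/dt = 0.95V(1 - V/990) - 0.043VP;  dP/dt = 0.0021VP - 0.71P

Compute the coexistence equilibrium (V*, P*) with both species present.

From dP/dt = 0 with P > 0: 0.0021V* = 0.71, so V* = 338.
Substitute into dV/dt = 0: 0.95(1 - 338/990) = 0.043P*.
The bracket is 0.658, giving P* = 0.626/0.043 = 14.5.

V* ≈ 338, P* ≈ 14.5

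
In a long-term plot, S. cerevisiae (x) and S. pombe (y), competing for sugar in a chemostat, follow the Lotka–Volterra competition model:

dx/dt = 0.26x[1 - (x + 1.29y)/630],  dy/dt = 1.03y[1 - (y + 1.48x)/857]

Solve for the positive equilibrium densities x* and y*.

x* ≈ 523, y* ≈ 82.9

Setting both brackets to zero gives the nullclines x + 1.29y = 630 and 1.48x + y = 857.
Substituting y = 857 - 1.48x into the first: x(1 - 1.29·1.48) = 630 - 1.29·857.
So x* = -476/-0.909 = 523, and then y* = 857 - 1.48·523 = 82.9.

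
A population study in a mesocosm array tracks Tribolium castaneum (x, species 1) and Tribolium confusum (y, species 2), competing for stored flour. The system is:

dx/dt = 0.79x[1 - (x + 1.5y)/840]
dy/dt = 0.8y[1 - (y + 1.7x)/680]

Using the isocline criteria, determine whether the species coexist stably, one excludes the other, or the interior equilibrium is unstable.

unstable coexistence (outcome depends on initial conditions)

Compare the nullcline intercepts: K1/α12 = 840/1.5 = 560 < K2 = 680; K2/α21 = 680/1.7 = 400 < K1 = 840.
Since both are reversed, neither can invade when rare; the interior point is a saddle.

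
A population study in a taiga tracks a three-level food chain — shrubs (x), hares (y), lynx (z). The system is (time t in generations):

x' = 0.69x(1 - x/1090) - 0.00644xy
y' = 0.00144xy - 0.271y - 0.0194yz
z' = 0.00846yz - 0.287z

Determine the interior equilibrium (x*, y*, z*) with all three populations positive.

x* ≈ 745, y* ≈ 33.9, z* ≈ 41.3

From dz/dt = 0: 0.00846y* = 0.287, so y* = 33.9.
From dx/dt = 0: 0.69(1 - x*/1090) = 0.00644·33.9, giving x* = 1090·(1 - 0.317) = 745.
From dy/dt = 0: 0.00144·745 - 0.271 = 0.0194z*, so z* = 0.802/0.0194 = 41.3.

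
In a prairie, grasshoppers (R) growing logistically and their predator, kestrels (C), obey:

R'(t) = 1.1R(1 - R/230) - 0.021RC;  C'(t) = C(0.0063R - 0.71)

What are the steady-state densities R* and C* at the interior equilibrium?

From dC/dt = 0 with C > 0: 0.0063R* = 0.71, so R* = 113.
Substitute into dR/dt = 0: 1.1(1 - 113/230) = 0.021C*.
The bracket is 0.51, giving C* = 0.561/0.021 = 26.7.

R* ≈ 113, C* ≈ 26.7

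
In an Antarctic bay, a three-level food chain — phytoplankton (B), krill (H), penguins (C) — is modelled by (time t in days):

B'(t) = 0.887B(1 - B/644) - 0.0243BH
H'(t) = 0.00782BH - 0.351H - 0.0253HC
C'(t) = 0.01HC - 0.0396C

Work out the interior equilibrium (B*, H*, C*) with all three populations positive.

From dC/dt = 0: 0.01H* = 0.0396, so H* = 3.96.
From dB/dt = 0: 0.887(1 - B*/644) = 0.0243·3.96, giving B* = 644·(1 - 0.108) = 574.
From dH/dt = 0: 0.00782·574 - 0.351 = 0.0253C*, so C* = 4.14/0.0253 = 164.

B* ≈ 574, H* ≈ 3.96, C* ≈ 164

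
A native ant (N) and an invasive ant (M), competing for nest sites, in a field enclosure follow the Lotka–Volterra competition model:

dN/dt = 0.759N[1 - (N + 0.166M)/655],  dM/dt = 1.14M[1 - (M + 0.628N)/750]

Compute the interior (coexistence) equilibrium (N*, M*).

Setting both brackets to zero gives the nullclines N + 0.166M = 655 and 0.628N + M = 750.
Substituting M = 750 - 0.628N into the first: N(1 - 0.166·0.628) = 655 - 0.166·750.
So N* = 530/0.896 = 592, and then M* = 750 - 0.628·592 = 378.

N* ≈ 592, M* ≈ 378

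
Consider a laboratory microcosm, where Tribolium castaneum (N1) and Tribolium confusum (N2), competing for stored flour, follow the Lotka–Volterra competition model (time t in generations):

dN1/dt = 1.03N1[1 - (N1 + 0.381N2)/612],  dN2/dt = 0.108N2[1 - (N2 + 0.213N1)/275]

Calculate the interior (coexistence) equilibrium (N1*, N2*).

Setting both brackets to zero gives the nullclines N1 + 0.381N2 = 612 and 0.213N1 + N2 = 275.
Substituting N2 = 275 - 0.213N1 into the first: N1(1 - 0.381·0.213) = 612 - 0.381·275.
So N1* = 507/0.919 = 552, and then N2* = 275 - 0.213·552 = 157.

N1* ≈ 552, N2* ≈ 157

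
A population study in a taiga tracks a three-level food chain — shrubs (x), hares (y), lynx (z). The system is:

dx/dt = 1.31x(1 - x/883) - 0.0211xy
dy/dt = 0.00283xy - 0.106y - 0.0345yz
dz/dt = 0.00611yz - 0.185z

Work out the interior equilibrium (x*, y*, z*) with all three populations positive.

From dz/dt = 0: 0.00611y* = 0.185, so y* = 30.3.
From dx/dt = 0: 1.31(1 - x*/883) = 0.0211·30.3, giving x* = 883·(1 - 0.488) = 452.
From dy/dt = 0: 0.00283·452 - 0.106 = 0.0345z*, so z* = 1.17/0.0345 = 34.

x* ≈ 452, y* ≈ 30.3, z* ≈ 34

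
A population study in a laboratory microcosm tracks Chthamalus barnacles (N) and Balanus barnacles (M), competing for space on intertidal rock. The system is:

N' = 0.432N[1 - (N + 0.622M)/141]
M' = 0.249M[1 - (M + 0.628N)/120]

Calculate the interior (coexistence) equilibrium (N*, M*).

N* ≈ 109, M* ≈ 51.6

Setting both brackets to zero gives the nullclines N + 0.622M = 141 and 0.628N + M = 120.
Substituting M = 120 - 0.628N into the first: N(1 - 0.622·0.628) = 141 - 0.622·120.
So N* = 66.4/0.609 = 109, and then M* = 120 - 0.628·109 = 51.6.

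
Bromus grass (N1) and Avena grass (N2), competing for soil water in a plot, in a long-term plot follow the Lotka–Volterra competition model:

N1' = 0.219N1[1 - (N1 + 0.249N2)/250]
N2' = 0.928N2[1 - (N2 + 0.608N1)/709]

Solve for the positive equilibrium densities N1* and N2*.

Setting both brackets to zero gives the nullclines N1 + 0.249N2 = 250 and 0.608N1 + N2 = 709.
Substituting N2 = 709 - 0.608N1 into the first: N1(1 - 0.249·0.608) = 250 - 0.249·709.
So N1* = 73.5/0.849 = 86.6, and then N2* = 709 - 0.608·86.6 = 656.

N1* ≈ 86.6, N2* ≈ 656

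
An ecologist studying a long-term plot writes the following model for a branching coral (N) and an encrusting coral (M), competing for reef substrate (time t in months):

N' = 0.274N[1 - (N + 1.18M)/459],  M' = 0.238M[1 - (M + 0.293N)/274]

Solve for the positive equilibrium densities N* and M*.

N* ≈ 207, M* ≈ 213

Setting both brackets to zero gives the nullclines N + 1.18M = 459 and 0.293N + M = 274.
Substituting M = 274 - 0.293N into the first: N(1 - 1.18·0.293) = 459 - 1.18·274.
So N* = 136/0.654 = 207, and then M* = 274 - 0.293·207 = 213.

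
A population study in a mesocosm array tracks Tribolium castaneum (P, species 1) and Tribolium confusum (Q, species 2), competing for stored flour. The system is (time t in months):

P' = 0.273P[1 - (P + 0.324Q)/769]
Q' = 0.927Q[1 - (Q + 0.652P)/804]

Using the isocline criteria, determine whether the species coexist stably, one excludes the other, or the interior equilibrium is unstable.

Compare the nullcline intercepts: K1/α12 = 769/0.324 = 2370 > K2 = 804; K2/α21 = 804/0.652 = 1230 > K1 = 769.
Since both inequalities hold, each species can invade when rare, so the interior equilibrium is stable.

stable coexistence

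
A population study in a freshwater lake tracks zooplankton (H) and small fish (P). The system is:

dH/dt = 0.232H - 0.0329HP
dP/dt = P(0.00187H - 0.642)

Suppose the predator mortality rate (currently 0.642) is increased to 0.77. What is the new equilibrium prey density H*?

At the interior fixed point, setting dP/dt = 0 with P > 0 fixes H* = (predator death rate)/(HP coefficient) — independent of the other coefficients.
With the change, H* = 0.77/0.00187 = 412; it rises from 343.

H* ≈ 412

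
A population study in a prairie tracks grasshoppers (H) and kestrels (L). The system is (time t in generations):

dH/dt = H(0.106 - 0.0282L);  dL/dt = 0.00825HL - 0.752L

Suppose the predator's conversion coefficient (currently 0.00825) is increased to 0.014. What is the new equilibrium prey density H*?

At the interior fixed point, setting dL/dt = 0 with L > 0 fixes H* = (predator death rate)/(HL coefficient) — independent of the other coefficients.
With the change, H* = 0.752/0.014 = 53.7; it falls from 91.2.

H* ≈ 53.7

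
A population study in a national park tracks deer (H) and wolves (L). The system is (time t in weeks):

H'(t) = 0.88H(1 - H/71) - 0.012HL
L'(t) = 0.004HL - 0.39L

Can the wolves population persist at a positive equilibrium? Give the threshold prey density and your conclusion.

The predator equation gives dL/dt > 0 only when H > 0.39/0.004 = 97.5.
Without the predator, H → K = 71. Since 71 < 97.5, the predator cannot invade.

Threshold H = 97.5; K < 97.5, so no, the predator goes extinct.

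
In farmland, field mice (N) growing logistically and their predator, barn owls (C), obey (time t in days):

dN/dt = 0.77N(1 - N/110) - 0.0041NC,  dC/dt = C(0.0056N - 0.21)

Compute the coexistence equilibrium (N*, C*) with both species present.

N* ≈ 37.5, C* ≈ 124

From dC/dt = 0 with C > 0: 0.0056N* = 0.21, so N* = 37.5.
Substitute into dN/dt = 0: 0.77(1 - 37.5/110) = 0.0041C*.
The bracket is 0.659, giving C* = 0.508/0.0041 = 124.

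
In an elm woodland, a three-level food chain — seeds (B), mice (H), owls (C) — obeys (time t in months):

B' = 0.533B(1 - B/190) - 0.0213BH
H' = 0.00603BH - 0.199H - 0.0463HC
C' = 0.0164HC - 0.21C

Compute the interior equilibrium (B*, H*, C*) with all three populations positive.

B* ≈ 92.8, H* ≈ 12.8, C* ≈ 7.78

From dC/dt = 0: 0.0164H* = 0.21, so H* = 12.8.
From dB/dt = 0: 0.533(1 - B*/190) = 0.0213·12.8, giving B* = 190·(1 - 0.512) = 92.8.
From dH/dt = 0: 0.00603·92.8 - 0.199 = 0.0463C*, so C* = 0.36/0.0463 = 7.78.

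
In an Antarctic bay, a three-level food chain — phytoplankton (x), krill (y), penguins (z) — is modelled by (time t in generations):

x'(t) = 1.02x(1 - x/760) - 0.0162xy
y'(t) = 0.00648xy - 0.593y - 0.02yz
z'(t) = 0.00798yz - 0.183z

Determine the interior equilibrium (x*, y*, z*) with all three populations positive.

x* ≈ 483, y* ≈ 22.9, z* ≈ 127

From dz/dt = 0: 0.00798y* = 0.183, so y* = 22.9.
From dx/dt = 0: 1.02(1 - x*/760) = 0.0162·22.9, giving x* = 760·(1 - 0.364) = 483.
From dy/dt = 0: 0.00648·483 - 0.593 = 0.02z*, so z* = 2.54/0.02 = 127.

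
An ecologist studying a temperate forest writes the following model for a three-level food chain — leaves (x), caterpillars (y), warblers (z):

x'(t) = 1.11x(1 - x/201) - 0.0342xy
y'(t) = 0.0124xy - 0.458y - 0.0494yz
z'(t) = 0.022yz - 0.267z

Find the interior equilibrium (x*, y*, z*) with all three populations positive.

From dz/dt = 0: 0.022y* = 0.267, so y* = 12.1.
From dx/dt = 0: 1.11(1 - x*/201) = 0.0342·12.1, giving x* = 201·(1 - 0.374) = 126.
From dy/dt = 0: 0.0124·126 - 0.458 = 0.0494z*, so z* = 1.1/0.0494 = 22.3.

x* ≈ 126, y* ≈ 12.1, z* ≈ 22.3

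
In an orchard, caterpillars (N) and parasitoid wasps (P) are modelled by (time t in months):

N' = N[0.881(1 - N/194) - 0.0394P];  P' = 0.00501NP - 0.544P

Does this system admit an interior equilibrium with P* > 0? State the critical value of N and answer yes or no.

Threshold N = 109; K > 109, so yes, the predator persists.

The predator equation gives dP/dt > 0 only when N > 0.544/0.00501 = 109.
Without the predator, N → K = 194. Since 194 > 109, the predator can invade and persist.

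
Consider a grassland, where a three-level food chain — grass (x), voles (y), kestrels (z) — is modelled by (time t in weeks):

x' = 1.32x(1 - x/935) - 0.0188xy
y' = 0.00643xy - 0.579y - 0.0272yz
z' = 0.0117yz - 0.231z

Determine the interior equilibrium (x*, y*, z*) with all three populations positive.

x* ≈ 672, y* ≈ 19.7, z* ≈ 138

From dz/dt = 0: 0.0117y* = 0.231, so y* = 19.7.
From dx/dt = 0: 1.32(1 - x*/935) = 0.0188·19.7, giving x* = 935·(1 - 0.281) = 672.
From dy/dt = 0: 0.00643·672 - 0.579 = 0.0272z*, so z* = 3.74/0.0272 = 138.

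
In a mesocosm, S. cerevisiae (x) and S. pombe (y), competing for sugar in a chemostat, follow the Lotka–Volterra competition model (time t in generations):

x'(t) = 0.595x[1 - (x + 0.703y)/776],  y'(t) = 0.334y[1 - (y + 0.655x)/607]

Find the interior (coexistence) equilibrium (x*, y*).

Setting both brackets to zero gives the nullclines x + 0.703y = 776 and 0.655x + y = 607.
Substituting y = 607 - 0.655x into the first: x(1 - 0.703·0.655) = 776 - 0.703·607.
So x* = 349/0.54 = 647, and then y* = 607 - 0.655·647 = 183.

x* ≈ 647, y* ≈ 183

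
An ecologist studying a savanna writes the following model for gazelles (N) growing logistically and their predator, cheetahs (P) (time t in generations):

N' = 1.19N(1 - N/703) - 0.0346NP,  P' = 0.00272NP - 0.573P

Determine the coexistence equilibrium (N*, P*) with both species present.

N* ≈ 211, P* ≈ 24.1

From dP/dt = 0 with P > 0: 0.00272N* = 0.573, so N* = 211.
Substitute into dN/dt = 0: 1.19(1 - 211/703) = 0.0346P*.
The bracket is 0.7, giving P* = 0.833/0.0346 = 24.1.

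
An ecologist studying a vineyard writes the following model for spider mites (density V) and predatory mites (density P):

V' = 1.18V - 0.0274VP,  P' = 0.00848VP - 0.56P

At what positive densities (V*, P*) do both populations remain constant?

V* ≈ 66, P* ≈ 43.1

Set dP/dt = 0 with P > 0: 0.00848V - 0.56 = 0, so V* = 0.56/0.00848 = 66.
Set dV/dt = 0 with V > 0: 1.18 - 0.0274P = 0, so P* = 1.18/0.0274 = 43.1.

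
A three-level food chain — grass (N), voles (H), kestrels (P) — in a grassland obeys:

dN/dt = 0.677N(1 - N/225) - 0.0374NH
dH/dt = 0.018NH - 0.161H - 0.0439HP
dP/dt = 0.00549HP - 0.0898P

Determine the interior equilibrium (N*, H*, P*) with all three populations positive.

From dP/dt = 0: 0.00549H* = 0.0898, so H* = 16.4.
From dN/dt = 0: 0.677(1 - N*/225) = 0.0374·16.4, giving N* = 225·(1 - 0.904) = 21.7.
From dH/dt = 0: 0.018·21.7 - 0.161 = 0.0439P*, so P* = 0.229/0.0439 = 5.22.

N* ≈ 21.7, H* ≈ 16.4, P* ≈ 5.22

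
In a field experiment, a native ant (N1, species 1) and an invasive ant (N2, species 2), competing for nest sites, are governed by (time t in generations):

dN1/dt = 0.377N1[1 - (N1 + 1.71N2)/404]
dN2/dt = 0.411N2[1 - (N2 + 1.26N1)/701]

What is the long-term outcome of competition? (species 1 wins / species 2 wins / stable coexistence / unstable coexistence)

Compare the nullcline intercepts: K1/α12 = 404/1.71 = 236 < K2 = 701; K2/α21 = 701/1.26 = 556 > K1 = 404.
Since the inequalities point opposite ways, species 2 can invade but species 1 cannot.

species 2 excludes species 1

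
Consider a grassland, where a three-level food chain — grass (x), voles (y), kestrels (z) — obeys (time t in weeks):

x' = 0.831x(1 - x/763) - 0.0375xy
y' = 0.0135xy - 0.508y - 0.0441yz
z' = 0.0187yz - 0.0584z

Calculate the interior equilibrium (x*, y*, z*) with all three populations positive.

x* ≈ 655, y* ≈ 3.12, z* ≈ 189

From dz/dt = 0: 0.0187y* = 0.0584, so y* = 3.12.
From dx/dt = 0: 0.831(1 - x*/763) = 0.0375·3.12, giving x* = 763·(1 - 0.141) = 655.
From dy/dt = 0: 0.0135·655 - 0.508 = 0.0441z*, so z* = 8.34/0.0441 = 189.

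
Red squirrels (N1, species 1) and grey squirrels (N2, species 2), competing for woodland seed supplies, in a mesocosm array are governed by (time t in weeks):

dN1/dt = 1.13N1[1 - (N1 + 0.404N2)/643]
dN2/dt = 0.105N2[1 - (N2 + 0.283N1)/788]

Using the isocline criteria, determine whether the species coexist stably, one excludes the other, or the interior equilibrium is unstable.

Compare the nullcline intercepts: K1/α12 = 643/0.404 = 1590 > K2 = 788; K2/α21 = 788/0.283 = 2780 > K1 = 643.
Since both inequalities hold, each species can invade when rare, so the interior equilibrium is stable.

stable coexistence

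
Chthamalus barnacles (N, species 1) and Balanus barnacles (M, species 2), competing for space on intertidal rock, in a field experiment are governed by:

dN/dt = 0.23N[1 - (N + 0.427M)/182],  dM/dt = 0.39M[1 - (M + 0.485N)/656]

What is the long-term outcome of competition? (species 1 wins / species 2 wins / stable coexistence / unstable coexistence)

Compare the nullcline intercepts: K1/α12 = 182/0.427 = 426 < K2 = 656; K2/α21 = 656/0.485 = 1350 > K1 = 182.
Since the inequalities point opposite ways, species 2 can invade but species 1 cannot.

species 2 excludes species 1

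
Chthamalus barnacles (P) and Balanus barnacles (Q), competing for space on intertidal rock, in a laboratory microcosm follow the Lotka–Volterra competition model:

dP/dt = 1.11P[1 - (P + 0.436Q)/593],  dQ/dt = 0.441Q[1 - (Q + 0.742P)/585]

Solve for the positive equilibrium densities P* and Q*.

P* ≈ 500, Q* ≈ 214

Setting both brackets to zero gives the nullclines P + 0.436Q = 593 and 0.742P + Q = 585.
Substituting Q = 585 - 0.742P into the first: P(1 - 0.436·0.742) = 593 - 0.436·585.
So P* = 338/0.676 = 500, and then Q* = 585 - 0.742·500 = 214.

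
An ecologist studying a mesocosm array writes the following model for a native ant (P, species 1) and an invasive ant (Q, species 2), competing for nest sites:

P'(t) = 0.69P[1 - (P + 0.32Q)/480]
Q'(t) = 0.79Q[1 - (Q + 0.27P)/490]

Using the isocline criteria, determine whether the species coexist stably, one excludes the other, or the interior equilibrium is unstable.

Compare the nullcline intercepts: K1/α12 = 480/0.32 = 1500 > K2 = 490; K2/α21 = 490/0.27 = 1810 > K1 = 480.
Since both inequalities hold, each species can invade when rare, so the interior equilibrium is stable.

stable coexistence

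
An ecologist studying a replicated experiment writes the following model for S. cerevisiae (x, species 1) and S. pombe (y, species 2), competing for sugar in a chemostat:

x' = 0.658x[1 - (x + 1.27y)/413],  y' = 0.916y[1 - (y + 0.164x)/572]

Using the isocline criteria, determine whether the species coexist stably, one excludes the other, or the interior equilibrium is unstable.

species 2 excludes species 1

Compare the nullcline intercepts: K1/α12 = 413/1.27 = 325 < K2 = 572; K2/α21 = 572/0.164 = 3490 > K1 = 413.
Since the inequalities point opposite ways, species 2 can invade but species 1 cannot.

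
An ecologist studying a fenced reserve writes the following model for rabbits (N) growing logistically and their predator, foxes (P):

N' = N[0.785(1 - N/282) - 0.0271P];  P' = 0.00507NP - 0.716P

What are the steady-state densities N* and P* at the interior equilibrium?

N* ≈ 141, P* ≈ 14.5

From dP/dt = 0 with P > 0: 0.00507N* = 0.716, so N* = 141.
Substitute into dN/dt = 0: 0.785(1 - 141/282) = 0.0271P*.
The bracket is 0.499, giving P* = 0.392/0.0271 = 14.5.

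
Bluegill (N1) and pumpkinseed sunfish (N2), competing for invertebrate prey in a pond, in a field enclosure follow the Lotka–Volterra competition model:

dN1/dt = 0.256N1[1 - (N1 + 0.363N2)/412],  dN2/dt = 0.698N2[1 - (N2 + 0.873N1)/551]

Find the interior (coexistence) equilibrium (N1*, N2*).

Setting both brackets to zero gives the nullclines N1 + 0.363N2 = 412 and 0.873N1 + N2 = 551.
Substituting N2 = 551 - 0.873N1 into the first: N1(1 - 0.363·0.873) = 412 - 0.363·551.
So N1* = 212/0.683 = 310, and then N2* = 551 - 0.873·310 = 280.

N1* ≈ 310, N2* ≈ 280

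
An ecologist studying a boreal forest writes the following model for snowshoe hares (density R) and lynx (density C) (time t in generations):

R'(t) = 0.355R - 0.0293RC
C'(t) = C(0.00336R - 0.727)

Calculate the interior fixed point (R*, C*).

R* ≈ 216, C* ≈ 12.1

Set dC/dt = 0 with C > 0: 0.00336R - 0.727 = 0, so R* = 0.727/0.00336 = 216.
Set dR/dt = 0 with R > 0: 0.355 - 0.0293C = 0, so C* = 0.355/0.0293 = 12.1.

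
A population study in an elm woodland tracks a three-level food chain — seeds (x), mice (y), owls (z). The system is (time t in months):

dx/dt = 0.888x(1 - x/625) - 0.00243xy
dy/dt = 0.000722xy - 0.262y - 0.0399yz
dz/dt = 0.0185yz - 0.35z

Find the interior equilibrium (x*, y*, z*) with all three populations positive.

From dz/dt = 0: 0.0185y* = 0.35, so y* = 18.9.
From dx/dt = 0: 0.888(1 - x*/625) = 0.00243·18.9, giving x* = 625·(1 - 0.0518) = 593.
From dy/dt = 0: 0.000722·593 - 0.262 = 0.0399z*, so z* = 0.166/0.0399 = 4.16.

x* ≈ 593, y* ≈ 18.9, z* ≈ 4.16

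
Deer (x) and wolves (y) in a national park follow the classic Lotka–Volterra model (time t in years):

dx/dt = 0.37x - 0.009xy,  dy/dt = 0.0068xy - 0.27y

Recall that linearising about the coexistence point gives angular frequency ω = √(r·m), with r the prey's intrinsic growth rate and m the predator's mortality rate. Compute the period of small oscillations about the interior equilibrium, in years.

T ≈ 19.9 years

Here r = 0.37 and m = 0.27, so r·m = 0.0999.
ω = √0.0999 = 0.316 per year, hence T = 2π/ω ≈ 19.9 years.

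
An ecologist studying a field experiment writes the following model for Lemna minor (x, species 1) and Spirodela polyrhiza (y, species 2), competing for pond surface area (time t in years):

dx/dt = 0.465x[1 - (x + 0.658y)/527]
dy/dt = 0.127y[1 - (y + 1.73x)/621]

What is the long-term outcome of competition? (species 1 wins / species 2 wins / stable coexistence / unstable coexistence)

Compare the nullcline intercepts: K1/α12 = 527/0.658 = 801 > K2 = 621; K2/α21 = 621/1.73 = 359 < K1 = 527.
Since the inequalities point opposite ways, species 1 can invade but species 2 cannot.

species 1 excludes species 2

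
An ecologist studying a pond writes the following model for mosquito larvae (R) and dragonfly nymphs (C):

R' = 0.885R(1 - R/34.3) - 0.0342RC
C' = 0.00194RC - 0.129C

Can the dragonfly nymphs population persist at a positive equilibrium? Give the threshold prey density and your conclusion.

The predator equation gives dC/dt > 0 only when R > 0.129/0.00194 = 66.5.
Without the predator, R → K = 34.3. Since 34.3 < 66.5, the predator cannot invade.

Threshold R = 66.5; K < 66.5, so no, the predator goes extinct.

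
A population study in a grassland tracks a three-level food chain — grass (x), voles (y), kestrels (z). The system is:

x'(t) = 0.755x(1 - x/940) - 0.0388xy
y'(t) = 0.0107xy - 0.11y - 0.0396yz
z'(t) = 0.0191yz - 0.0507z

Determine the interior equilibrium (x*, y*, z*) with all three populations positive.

x* ≈ 812, y* ≈ 2.65, z* ≈ 217

From dz/dt = 0: 0.0191y* = 0.0507, so y* = 2.65.
From dx/dt = 0: 0.755(1 - x*/940) = 0.0388·2.65, giving x* = 940·(1 - 0.136) = 812.
From dy/dt = 0: 0.0107·812 - 0.11 = 0.0396z*, so z* = 8.58/0.0396 = 217.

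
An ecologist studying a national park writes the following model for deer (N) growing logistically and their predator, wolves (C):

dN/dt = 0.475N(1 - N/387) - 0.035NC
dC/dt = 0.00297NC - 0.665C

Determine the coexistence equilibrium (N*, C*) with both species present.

From dC/dt = 0 with C > 0: 0.00297N* = 0.665, so N* = 224.
Substitute into dN/dt = 0: 0.475(1 - 224/387) = 0.035C*.
The bracket is 0.421, giving C* = 0.2/0.035 = 5.72.

N* ≈ 224, C* ≈ 5.72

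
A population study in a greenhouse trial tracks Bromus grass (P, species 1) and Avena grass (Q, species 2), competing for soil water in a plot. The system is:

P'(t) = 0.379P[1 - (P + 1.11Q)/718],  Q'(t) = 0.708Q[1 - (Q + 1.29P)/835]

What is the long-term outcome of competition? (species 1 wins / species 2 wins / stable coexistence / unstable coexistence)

unstable coexistence (outcome depends on initial conditions)

Compare the nullcline intercepts: K1/α12 = 718/1.11 = 647 < K2 = 835; K2/α21 = 835/1.29 = 647 < K1 = 718.
Since both are reversed, neither can invade when rare; the interior point is a saddle.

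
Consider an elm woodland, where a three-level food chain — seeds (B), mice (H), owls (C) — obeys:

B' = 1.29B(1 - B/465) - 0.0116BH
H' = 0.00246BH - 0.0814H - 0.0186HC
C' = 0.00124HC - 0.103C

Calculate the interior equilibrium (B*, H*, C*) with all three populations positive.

B* ≈ 118, H* ≈ 83.1, C* ≈ 11.2

From dC/dt = 0: 0.00124H* = 0.103, so H* = 83.1.
From dB/dt = 0: 1.29(1 - B*/465) = 0.0116·83.1, giving B* = 465·(1 - 0.747) = 118.
From dH/dt = 0: 0.00246·118 - 0.0814 = 0.0186C*, so C* = 0.208/0.0186 = 11.2.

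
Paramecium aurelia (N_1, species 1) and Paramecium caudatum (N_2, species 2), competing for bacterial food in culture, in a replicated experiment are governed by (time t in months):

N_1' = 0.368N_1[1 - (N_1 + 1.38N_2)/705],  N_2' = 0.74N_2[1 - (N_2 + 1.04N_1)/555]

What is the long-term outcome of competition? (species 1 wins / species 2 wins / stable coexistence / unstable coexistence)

unstable coexistence (outcome depends on initial conditions)

Compare the nullcline intercepts: K1/α12 = 705/1.38 = 511 < K2 = 555; K2/α21 = 555/1.04 = 534 < K1 = 705.
Since both are reversed, neither can invade when rare; the interior point is a saddle.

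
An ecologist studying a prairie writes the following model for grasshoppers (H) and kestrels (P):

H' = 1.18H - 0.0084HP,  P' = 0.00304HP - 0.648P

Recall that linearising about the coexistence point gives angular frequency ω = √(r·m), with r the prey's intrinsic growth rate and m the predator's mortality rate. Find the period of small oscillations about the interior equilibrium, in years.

T ≈ 7.19 years

Here r = 1.18 and m = 0.648, so r·m = 0.765.
ω = √0.765 = 0.874 per year, hence T = 2π/ω ≈ 7.19 years.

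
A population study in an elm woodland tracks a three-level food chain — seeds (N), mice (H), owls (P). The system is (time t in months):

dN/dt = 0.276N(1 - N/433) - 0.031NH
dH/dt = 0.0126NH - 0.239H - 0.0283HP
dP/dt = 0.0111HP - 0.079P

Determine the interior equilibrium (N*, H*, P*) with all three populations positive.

From dP/dt = 0: 0.0111H* = 0.079, so H* = 7.12.
From dN/dt = 0: 0.276(1 - N*/433) = 0.031·7.12, giving N* = 433·(1 - 0.799) = 86.9.
From dH/dt = 0: 0.0126·86.9 - 0.239 = 0.0283P*, so P* = 0.856/0.0283 = 30.2.

N* ≈ 86.9, H* ≈ 7.12, P* ≈ 30.2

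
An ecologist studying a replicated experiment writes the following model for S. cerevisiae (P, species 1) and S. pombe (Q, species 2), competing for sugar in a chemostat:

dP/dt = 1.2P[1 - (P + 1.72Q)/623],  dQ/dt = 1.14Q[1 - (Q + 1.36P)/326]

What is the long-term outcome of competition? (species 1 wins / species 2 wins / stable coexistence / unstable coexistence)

Compare the nullcline intercepts: K1/α12 = 623/1.72 = 362 > K2 = 326; K2/α21 = 326/1.36 = 240 < K1 = 623.
Since the inequalities point opposite ways, species 1 can invade but species 2 cannot.

species 1 excludes species 2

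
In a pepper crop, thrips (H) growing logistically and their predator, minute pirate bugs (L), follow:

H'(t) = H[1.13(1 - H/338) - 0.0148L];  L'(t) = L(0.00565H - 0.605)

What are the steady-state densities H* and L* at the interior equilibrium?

From dL/dt = 0 with L > 0: 0.00565H* = 0.605, so H* = 107.
Substitute into dH/dt = 0: 1.13(1 - 107/338) = 0.0148L*.
The bracket is 0.683, giving L* = 0.772/0.0148 = 52.2.

H* ≈ 107, L* ≈ 52.2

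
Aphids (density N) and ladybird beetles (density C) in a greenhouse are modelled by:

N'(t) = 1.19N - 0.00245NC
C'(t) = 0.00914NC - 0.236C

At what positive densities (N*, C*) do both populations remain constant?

Set dC/dt = 0 with C > 0: 0.00914N - 0.236 = 0, so N* = 0.236/0.00914 = 25.8.
Set dN/dt = 0 with N > 0: 1.19 - 0.00245C = 0, so C* = 1.19/0.00245 = 486.

N* ≈ 25.8, C* ≈ 486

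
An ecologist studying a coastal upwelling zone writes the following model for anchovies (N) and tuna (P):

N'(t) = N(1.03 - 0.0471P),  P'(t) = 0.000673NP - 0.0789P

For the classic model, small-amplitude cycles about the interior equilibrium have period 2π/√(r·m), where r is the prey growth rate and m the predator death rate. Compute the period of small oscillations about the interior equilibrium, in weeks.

Here r = 1.03 and m = 0.0789, so r·m = 0.0813.
ω = √0.0813 = 0.285 per week, hence T = 2π/ω ≈ 22 weeks.

T ≈ 22 weeks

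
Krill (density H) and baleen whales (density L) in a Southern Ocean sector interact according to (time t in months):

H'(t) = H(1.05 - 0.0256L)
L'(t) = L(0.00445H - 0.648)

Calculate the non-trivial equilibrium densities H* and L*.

Set dL/dt = 0 with L > 0: 0.00445H - 0.648 = 0, so H* = 0.648/0.00445 = 146.
Set dH/dt = 0 with H > 0: 1.05 - 0.0256L = 0, so L* = 1.05/0.0256 = 41.

H* ≈ 146, L* ≈ 41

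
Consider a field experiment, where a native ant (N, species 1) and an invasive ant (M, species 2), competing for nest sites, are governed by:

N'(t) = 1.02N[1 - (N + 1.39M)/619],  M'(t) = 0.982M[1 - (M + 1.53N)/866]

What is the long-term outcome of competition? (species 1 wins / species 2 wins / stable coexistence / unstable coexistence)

unstable coexistence (outcome depends on initial conditions)

Compare the nullcline intercepts: K1/α12 = 619/1.39 = 445 < K2 = 866; K2/α21 = 866/1.53 = 566 < K1 = 619.
Since both are reversed, neither can invade when rare; the interior point is a saddle.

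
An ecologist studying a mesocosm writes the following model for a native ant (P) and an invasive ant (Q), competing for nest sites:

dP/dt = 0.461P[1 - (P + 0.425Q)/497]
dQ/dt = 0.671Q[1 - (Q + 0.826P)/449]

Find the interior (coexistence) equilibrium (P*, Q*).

P* ≈ 472, Q* ≈ 59.3

Setting both brackets to zero gives the nullclines P + 0.425Q = 497 and 0.826P + Q = 449.
Substituting Q = 449 - 0.826P into the first: P(1 - 0.425·0.826) = 497 - 0.425·449.
So P* = 306/0.649 = 472, and then Q* = 449 - 0.826·472 = 59.3.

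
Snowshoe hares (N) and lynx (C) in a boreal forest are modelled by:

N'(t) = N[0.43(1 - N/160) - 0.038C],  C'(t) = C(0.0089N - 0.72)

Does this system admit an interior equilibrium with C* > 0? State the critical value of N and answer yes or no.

Threshold N = 80.9; K > 80.9, so yes, the predator persists.

The predator equation gives dC/dt > 0 only when N > 0.72/0.0089 = 80.9.
Without the predator, N → K = 160. Since 160 > 80.9, the predator can invade and persist.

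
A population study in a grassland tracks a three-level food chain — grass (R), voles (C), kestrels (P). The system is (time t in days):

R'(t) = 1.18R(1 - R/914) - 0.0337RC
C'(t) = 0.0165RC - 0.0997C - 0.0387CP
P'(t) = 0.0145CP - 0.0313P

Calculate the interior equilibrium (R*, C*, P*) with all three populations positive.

From dP/dt = 0: 0.0145C* = 0.0313, so C* = 2.16.
From dR/dt = 0: 1.18(1 - R*/914) = 0.0337·2.16, giving R* = 914·(1 - 0.0616) = 858.
From dC/dt = 0: 0.0165·858 - 0.0997 = 0.0387P*, so P* = 14.1/0.0387 = 363.

R* ≈ 858, C* ≈ 2.16, P* ≈ 363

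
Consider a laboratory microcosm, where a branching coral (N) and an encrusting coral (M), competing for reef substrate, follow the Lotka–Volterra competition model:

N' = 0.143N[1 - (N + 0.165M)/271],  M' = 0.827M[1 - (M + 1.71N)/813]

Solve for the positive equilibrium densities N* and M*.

Setting both brackets to zero gives the nullclines N + 0.165M = 271 and 1.71N + M = 813.
Substituting M = 813 - 1.71N into the first: N(1 - 0.165·1.71) = 271 - 0.165·813.
So N* = 137/0.718 = 191, and then M* = 813 - 1.71·191 = 487.

N* ≈ 191, M* ≈ 487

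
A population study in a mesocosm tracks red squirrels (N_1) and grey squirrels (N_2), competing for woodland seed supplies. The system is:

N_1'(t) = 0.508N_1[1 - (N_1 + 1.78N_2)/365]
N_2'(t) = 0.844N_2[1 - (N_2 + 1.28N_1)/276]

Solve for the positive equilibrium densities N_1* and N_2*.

N_1* ≈ 98.8, N_2* ≈ 150

Setting both brackets to zero gives the nullclines N_1 + 1.78N_2 = 365 and 1.28N_1 + N_2 = 276.
Substituting N_2 = 276 - 1.28N_1 into the first: N_1(1 - 1.78·1.28) = 365 - 1.78·276.
So N_1* = -126/-1.28 = 98.8, and then N_2* = 276 - 1.28·98.8 = 150.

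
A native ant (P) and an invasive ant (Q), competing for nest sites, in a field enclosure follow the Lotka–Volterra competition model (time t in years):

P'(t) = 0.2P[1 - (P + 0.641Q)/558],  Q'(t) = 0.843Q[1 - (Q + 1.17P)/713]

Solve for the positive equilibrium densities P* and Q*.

Setting both brackets to zero gives the nullclines P + 0.641Q = 558 and 1.17P + Q = 713.
Substituting Q = 713 - 1.17P into the first: P(1 - 0.641·1.17) = 558 - 0.641·713.
So P* = 101/0.25 = 404, and then Q* = 713 - 1.17·404 = 241.

P* ≈ 404, Q* ≈ 241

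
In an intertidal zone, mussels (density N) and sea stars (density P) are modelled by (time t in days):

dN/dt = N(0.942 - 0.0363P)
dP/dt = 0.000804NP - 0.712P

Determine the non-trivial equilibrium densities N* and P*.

N* ≈ 886, P* ≈ 26

Set dP/dt = 0 with P > 0: 0.000804N - 0.712 = 0, so N* = 0.712/0.000804 = 886.
Set dN/dt = 0 with N > 0: 0.942 - 0.0363P = 0, so P* = 0.942/0.0363 = 26.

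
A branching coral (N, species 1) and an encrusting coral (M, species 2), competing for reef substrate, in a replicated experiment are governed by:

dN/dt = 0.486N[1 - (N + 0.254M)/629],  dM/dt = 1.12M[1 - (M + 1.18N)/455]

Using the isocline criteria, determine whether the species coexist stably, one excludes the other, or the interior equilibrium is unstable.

Compare the nullcline intercepts: K1/α12 = 629/0.254 = 2480 > K2 = 455; K2/α21 = 455/1.18 = 386 < K1 = 629.
Since the inequalities point opposite ways, species 1 can invade but species 2 cannot.

species 1 excludes species 2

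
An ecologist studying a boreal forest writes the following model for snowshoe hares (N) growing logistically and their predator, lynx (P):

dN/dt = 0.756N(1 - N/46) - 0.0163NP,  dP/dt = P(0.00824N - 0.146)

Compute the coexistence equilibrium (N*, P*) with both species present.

From dP/dt = 0 with P > 0: 0.00824N* = 0.146, so N* = 17.7.
Substitute into dN/dt = 0: 0.756(1 - 17.7/46) = 0.0163P*.
The bracket is 0.615, giving P* = 0.465/0.0163 = 28.5.

N* ≈ 17.7, P* ≈ 28.5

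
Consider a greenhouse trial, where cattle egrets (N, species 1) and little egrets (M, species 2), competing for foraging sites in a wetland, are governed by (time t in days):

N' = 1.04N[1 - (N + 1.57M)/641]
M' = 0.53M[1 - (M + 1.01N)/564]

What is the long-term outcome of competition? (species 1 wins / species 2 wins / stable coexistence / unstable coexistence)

Compare the nullcline intercepts: K1/α12 = 641/1.57 = 408 < K2 = 564; K2/α21 = 564/1.01 = 558 < K1 = 641.
Since both are reversed, neither can invade when rare; the interior point is a saddle.

unstable coexistence (outcome depends on initial conditions)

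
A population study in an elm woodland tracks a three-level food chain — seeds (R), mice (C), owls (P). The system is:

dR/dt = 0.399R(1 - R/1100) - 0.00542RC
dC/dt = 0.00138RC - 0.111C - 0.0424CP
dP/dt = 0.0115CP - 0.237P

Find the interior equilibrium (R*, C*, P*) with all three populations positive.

From dP/dt = 0: 0.0115C* = 0.237, so C* = 20.6.
From dR/dt = 0: 0.399(1 - R*/1100) = 0.00542·20.6, giving R* = 1100·(1 - 0.28) = 792.
From dC/dt = 0: 0.00138·792 - 0.111 = 0.0424P*, so P* = 0.982/0.0424 = 23.2.

R* ≈ 792, C* ≈ 20.6, P* ≈ 23.2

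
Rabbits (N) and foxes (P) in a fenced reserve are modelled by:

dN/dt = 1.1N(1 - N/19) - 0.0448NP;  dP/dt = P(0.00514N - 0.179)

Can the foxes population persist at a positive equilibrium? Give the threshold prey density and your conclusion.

The predator equation gives dP/dt > 0 only when N > 0.179/0.00514 = 34.8.
Without the predator, N → K = 19. Since 19 < 34.8, the predator cannot invade.

Threshold N = 34.8; K < 34.8, so no, the predator goes extinct.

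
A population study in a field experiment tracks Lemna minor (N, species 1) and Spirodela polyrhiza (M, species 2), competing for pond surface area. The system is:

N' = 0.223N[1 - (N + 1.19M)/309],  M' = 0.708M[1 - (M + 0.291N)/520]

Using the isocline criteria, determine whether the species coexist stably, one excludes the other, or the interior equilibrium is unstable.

Compare the nullcline intercepts: K1/α12 = 309/1.19 = 260 < K2 = 520; K2/α21 = 520/0.291 = 1790 > K1 = 309.
Since the inequalities point opposite ways, species 2 can invade but species 1 cannot.

species 2 excludes species 1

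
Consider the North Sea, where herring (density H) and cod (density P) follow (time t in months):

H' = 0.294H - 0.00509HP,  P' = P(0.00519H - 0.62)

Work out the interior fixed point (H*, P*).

H* ≈ 119, P* ≈ 57.8

Set dP/dt = 0 with P > 0: 0.00519H - 0.62 = 0, so H* = 0.62/0.00519 = 119.
Set dH/dt = 0 with H > 0: 0.294 - 0.00509P = 0, so P* = 0.294/0.00509 = 57.8.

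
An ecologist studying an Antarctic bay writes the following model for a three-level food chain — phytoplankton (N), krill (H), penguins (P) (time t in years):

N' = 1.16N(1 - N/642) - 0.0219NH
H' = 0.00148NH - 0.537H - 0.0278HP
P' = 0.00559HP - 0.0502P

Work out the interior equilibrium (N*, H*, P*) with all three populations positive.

From dP/dt = 0: 0.00559H* = 0.0502, so H* = 8.98.
From dN/dt = 0: 1.16(1 - N*/642) = 0.0219·8.98, giving N* = 642·(1 - 0.17) = 533.
From dH/dt = 0: 0.00148·533 - 0.537 = 0.0278P*, so P* = 0.252/0.0278 = 9.07.

N* ≈ 533, H* ≈ 8.98, P* ≈ 9.07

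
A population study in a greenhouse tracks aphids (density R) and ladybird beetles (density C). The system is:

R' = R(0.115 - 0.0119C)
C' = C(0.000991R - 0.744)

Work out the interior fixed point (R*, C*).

Set dC/dt = 0 with C > 0: 0.000991R - 0.744 = 0, so R* = 0.744/0.000991 = 751.
Set dR/dt = 0 with R > 0: 0.115 - 0.0119C = 0, so C* = 0.115/0.0119 = 9.66.

R* ≈ 751, C* ≈ 9.66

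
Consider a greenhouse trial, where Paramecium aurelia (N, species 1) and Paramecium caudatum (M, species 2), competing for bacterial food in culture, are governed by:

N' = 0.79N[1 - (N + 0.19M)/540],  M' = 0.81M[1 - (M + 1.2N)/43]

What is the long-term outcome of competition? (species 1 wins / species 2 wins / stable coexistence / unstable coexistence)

Compare the nullcline intercepts: K1/α12 = 540/0.19 = 2840 > K2 = 43; K2/α21 = 43/1.2 = 35.8 < K1 = 540.
Since the inequalities point opposite ways, species 1 can invade but species 2 cannot.

species 1 excludes species 2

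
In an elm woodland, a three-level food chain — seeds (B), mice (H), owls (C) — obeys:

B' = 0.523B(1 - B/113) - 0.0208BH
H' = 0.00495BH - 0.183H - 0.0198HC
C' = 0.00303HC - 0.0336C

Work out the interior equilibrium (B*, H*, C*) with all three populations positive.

From dC/dt = 0: 0.00303H* = 0.0336, so H* = 11.1.
From dB/dt = 0: 0.523(1 - B*/113) = 0.0208·11.1, giving B* = 113·(1 - 0.441) = 63.2.
From dH/dt = 0: 0.00495·63.2 - 0.183 = 0.0198C*, so C* = 0.13/0.0198 = 6.55.

B* ≈ 63.2, H* ≈ 11.1, C* ≈ 6.55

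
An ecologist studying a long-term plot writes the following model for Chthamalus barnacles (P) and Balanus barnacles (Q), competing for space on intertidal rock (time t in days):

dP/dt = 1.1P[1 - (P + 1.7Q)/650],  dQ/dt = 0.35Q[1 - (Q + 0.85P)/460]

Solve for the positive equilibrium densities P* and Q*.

P* ≈ 297, Q* ≈ 208

Setting both brackets to zero gives the nullclines P + 1.7Q = 650 and 0.85P + Q = 460.
Substituting Q = 460 - 0.85P into the first: P(1 - 1.7·0.85) = 650 - 1.7·460.
So P* = -132/-0.445 = 297, and then Q* = 460 - 0.85·297 = 208.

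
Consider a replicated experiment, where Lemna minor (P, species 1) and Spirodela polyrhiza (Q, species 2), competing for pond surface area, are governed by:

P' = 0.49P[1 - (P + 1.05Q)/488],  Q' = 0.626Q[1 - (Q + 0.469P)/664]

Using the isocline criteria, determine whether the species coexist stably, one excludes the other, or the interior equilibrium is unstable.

species 2 excludes species 1

Compare the nullcline intercepts: K1/α12 = 488/1.05 = 465 < K2 = 664; K2/α21 = 664/0.469 = 1420 > K1 = 488.
Since the inequalities point opposite ways, species 2 can invade but species 1 cannot.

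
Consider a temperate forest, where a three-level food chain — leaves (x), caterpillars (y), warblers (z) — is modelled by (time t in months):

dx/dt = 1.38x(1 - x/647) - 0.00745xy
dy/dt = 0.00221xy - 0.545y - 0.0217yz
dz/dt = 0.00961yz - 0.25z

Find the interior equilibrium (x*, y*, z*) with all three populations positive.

From dz/dt = 0: 0.00961y* = 0.25, so y* = 26.
From dx/dt = 0: 1.38(1 - x*/647) = 0.00745·26, giving x* = 647·(1 - 0.14) = 556.
From dy/dt = 0: 0.00221·556 - 0.545 = 0.0217z*, so z* = 0.684/0.0217 = 31.5.

x* ≈ 556, y* ≈ 26, z* ≈ 31.5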